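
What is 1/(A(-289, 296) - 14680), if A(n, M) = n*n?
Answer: 1/68841 ≈ 1.4526e-5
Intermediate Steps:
A(n, M) = n**2
1/(A(-289, 296) - 14680) = 1/((-289)**2 - 14680) = 1/(83521 - 14680) = 1/68841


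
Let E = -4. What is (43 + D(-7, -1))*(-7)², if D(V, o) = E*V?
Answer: 3479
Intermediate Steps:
D(V, o) = -4*V
(43 + D(-7, -1))*(-7)² = (43 - 4*(-7))*(-7)² = (43 + 28)*49 = 71*49 = 3479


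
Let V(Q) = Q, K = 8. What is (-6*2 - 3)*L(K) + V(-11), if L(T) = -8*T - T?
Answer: 1069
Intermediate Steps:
L(T) = -9*T
(-6*2 - 3)*L(K) + V(-11) = (-6*2 - 3)*(-9*8) - 11 = (-12 - 3)*(-72) - 11 = -15*(-72) - 11 = 1080 - 11 = 1069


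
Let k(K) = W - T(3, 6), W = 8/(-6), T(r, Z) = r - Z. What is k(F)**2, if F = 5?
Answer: 25/9 ≈ 2.7778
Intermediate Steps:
W = -4/3 (W = 8*(-1/6) = -4/3 ≈ -1.3333)
k(K) = 5/3 (k(K) = -4/3 - (3 - 1*6) = -4/3 - (3 - 6) = -4/3 - 1*(-3) = -4/3 + 3 = 5/3)
k(F)**2 = (5/3)**2 = 25/9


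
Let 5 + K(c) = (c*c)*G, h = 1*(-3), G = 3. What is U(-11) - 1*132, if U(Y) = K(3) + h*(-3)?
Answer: -101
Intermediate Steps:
h = -3
K(c) = -5 + 3*c² (K(c) = -5 + (c*c)*3 = -5 + c²*3 = -5 + 3*c²)
U(Y) = 31 (U(Y) = (-5 + 3*3²) - 3*(-3) = (-5 + 3*9) + 9 = (-5 + 27) + 9 = 22 + 9 = 31)
U(-11) - 1*132 = 31 - 1*132 = 31 - 132 = -101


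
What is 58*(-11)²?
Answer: 7018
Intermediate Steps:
58*(-11)² = 58*121 = 7018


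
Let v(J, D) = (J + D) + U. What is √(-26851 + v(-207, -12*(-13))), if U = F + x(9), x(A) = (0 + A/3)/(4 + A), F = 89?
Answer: I*√4531358/13 ≈ 163.75*I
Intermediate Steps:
x(A) = A/(3*(4 + A)) (x(A) = (0 + A*(⅓))/(4 + A) = (0 + A/3)/(4 + A) = (A/3)/(4 + A) = A/(3*(4 + A)))
U = 1160/13 (U = 89 + (⅓)*9/(4 + 9) = 89 + (⅓)*9/13 = 89 + (⅓)*9*(1/13) = 89 + 3/13 = 1160/13 ≈ 89.231)
v(J, D) = 1160/13 + D + J (v(J, D) = (J + D) + 1160/13 = (D + J) + 1160/13 = 1160/13 + D + J)
√(-26851 + v(-207, -12*(-13))) = √(-26851 + (1160/13 - 12*(-13) - 207)) = √(-26851 + (1160/13 + 156 - 207)) = √(-26851 + 497/13) = √(-348566/13) = I*√4531358/13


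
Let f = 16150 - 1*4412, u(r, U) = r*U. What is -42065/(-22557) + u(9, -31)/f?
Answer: 487465567/264774066 ≈ 1.8411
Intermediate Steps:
u(r, U) = U*r
f = 11738 (f = 16150 - 4412 = 11738)
-42065/(-22557) + u(9, -31)/f = -42065/(-22557) - 31*9/11738 = -42065*(-1/22557) - 279*1/11738 = 42065/22557 - 279/11738 = 487465567/264774066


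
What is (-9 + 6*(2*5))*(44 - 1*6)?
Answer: 1938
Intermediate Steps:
(-9 + 6*(2*5))*(44 - 1*6) = (-9 + 6*10)*(44 - 6) = (-9 + 60)*38 = 51*38 = 1938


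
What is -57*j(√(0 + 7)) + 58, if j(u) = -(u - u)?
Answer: 58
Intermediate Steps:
j(u) = 0 (j(u) = -1*0 = 0)
-57*j(√(0 + 7)) + 58 = -57*0 + 58 = 0 + 58 = 58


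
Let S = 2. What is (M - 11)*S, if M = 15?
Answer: 8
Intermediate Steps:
(M - 11)*S = (15 - 11)*2 = 4*2 = 8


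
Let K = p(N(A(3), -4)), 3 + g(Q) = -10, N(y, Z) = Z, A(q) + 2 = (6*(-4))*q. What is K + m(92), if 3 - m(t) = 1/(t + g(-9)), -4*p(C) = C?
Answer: 315/79 ≈ 3.9873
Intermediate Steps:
A(q) = -2 - 24*q (A(q) = -2 + (6*(-4))*q = -2 - 24*q)
g(Q) = -13 (g(Q) = -3 - 10 = -13)
p(C) = -C/4
K = 1 (K = -¼*(-4) = 1)
m(t) = 3 - 1/(-13 + t) (m(t) = 3 - 1/(t - 13) = 3 - 1/(-13 + t))
K + m(92) = 1 + (-40 + 3*92)/(-13 + 92) = 1 + (-40 + 276)/79 = 1 + (1/79)*236 = 1 + 236/79 = 315/79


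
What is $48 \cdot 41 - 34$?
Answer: $1934$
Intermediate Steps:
$48 \cdot 41 - 34 = 1968 - 34 = 1934$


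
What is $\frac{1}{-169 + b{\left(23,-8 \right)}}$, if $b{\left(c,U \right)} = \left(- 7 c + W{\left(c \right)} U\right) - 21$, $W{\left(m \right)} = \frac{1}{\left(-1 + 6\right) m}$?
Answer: $- \frac{115}{40373} \approx -0.0028484$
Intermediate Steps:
$W{\left(m \right)} = \frac{1}{5 m}$
$b{\left(c,U \right)} = -21 - 7 c + \frac{U}{5 c}$ ($b{\left(c,U \right)} = \left(- 7 c + \frac{1}{5 c} U\right) - 21 = \left(- 7 c + \frac{U}{5 c}\right) - 21 = -21 - 7 c + \frac{U}{5 c}$)
$\frac{1}{-169 + b{\left(23,-8 \right)}} = \frac{1}{-169 - \left(182 + \frac{8}{115}\right)} = \frac{1}{-169 - \frac{20938}{115}} = \frac{1}{- \frac{40373}{115}} = - \frac{115}{40373}$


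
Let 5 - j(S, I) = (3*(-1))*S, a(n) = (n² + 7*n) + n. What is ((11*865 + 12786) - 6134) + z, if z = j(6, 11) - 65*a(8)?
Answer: 7870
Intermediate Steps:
a(n) = n² + 8*n
j(S, I) = 5 + 3*S (j(S, I) = 5 - 3*(-1)*S = 5 - (-3)*S = 5 + 3*S)
z = -8297 (z = (5 + 3*6) - 520*(8 + 8) = (5 + 18) - 520*16 = 23 - 65*128 = 23 - 8320 = -8297)
((11*865 + 12786) - 6134) + z = ((11*865 + 12786) - 6134) - 8297 = ((9515 + 12786) - 6134) - 8297 = (22301 - 6134) - 8297 = 16167 - 8297 = 7870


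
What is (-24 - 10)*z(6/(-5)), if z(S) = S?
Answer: 204/5 ≈ 40.800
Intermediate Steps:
(-24 - 10)*z(6/(-5)) = (-24 - 10)*(6/(-5)) = -204*(-1)/5 = -34*(-6/5) = 204/5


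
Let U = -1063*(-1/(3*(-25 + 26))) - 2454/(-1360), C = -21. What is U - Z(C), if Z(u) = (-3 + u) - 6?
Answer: 787721/2040 ≈ 386.14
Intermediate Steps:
Z(u) = -9 + u
U = 726521/2040 (U = -1063/(1*(-3)) - 2454*(-1/1360) = -1063/(-3) + 1227/680 = -1063*(-⅓) + 1227/680 = 1063/3 + 1227/680 = 726521/2040 ≈ 356.14)
U - Z(C) = 726521/2040 - (-9 - 21) = 726521/2040 - 1*(-30) = 726521/2040 + 30 = 787721/2040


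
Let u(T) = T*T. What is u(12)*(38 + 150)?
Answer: 27072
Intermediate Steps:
u(T) = T²
u(12)*(38 + 150) = 12²*(38 + 150) = 144*188 = 27072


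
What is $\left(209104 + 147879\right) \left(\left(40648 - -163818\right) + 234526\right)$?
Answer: $156712681136$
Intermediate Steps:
$\left(209104 + 147879\right) \left(\left(40648 - -163818\right) + 234526\right) = 356983 \left(\left(40648 + 163818\right) + 234526\right) = 356983 \left(204466 + 234526\right) = 356983 \cdot 438992 = 156712681136$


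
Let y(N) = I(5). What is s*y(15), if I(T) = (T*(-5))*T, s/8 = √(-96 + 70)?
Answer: -1000*I*√26 ≈ -5099.0*I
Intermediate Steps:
s = 8*I*√26 (s = 8*√(-96 + 70) = 8*√(-26) = 8*(I*√26) = 8*I*√26 ≈ 40.792*I)
I(T) = -5*T² (I(T) = (-5*T)*T = -5*T²)
y(N) = -125 (y(N) = -5*5² = -5*25 = -125)
s*y(15) = (8*I*√26)*(-125) = -1000*I*√26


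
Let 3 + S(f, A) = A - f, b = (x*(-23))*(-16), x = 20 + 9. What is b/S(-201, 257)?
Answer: 10672/455 ≈ 23.455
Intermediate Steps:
x = 29
b = 10672 (b = (29*(-23))*(-16) = -667*(-16) = 10672)
S(f, A) = -3 + A - f (S(f, A) = -3 + (A - f) = -3 + A - f)
b/S(-201, 257) = 10672/(-3 + 257 - 1*(-201)) = 10672/(-3 + 257 + 201) = 10672/455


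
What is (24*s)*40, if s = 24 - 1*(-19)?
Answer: 41280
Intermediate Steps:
s = 43 (s = 24 + 19 = 43)
(24*s)*40 = (24*43)*40 = 1032*40 = 41280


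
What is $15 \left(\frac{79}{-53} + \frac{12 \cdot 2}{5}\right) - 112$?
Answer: $- \frac{3305}{53} \approx -62.359$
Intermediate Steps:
$15 \left(\frac{79}{-53} + \frac{12 \cdot 2}{5}\right) - 112 = 15 \left(79 \left(- \frac{1}{53}\right) + 24 \cdot \frac{1}{5}\right) - 112 = 15 \left(- \frac{79}{53} + \frac{24}{5}\right) - 112 = 15 \cdot \frac{877}{265} - 112 = \frac{2631}{53} - 112 = - \frac{3305}{53}$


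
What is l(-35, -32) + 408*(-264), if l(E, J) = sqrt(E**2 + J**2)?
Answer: -107712 + sqrt(2249) ≈ -1.0766e+5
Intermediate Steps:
l(-35, -32) + 408*(-264) = sqrt((-35)**2 + (-32)**2) + 408*(-264) = sqrt(1225 + 1024) - 107712 = sqrt(2249) - 107712 = -107712 + sqrt(2249)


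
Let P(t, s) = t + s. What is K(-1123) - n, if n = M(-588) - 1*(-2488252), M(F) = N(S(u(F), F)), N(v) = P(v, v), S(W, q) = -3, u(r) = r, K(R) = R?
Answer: -2489369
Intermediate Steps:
P(t, s) = s + t
N(v) = 2*v (N(v) = v + v = 2*v)
M(F) = -6 (M(F) = 2*(-3) = -6)
n = 2488246 (n = -6 - 1*(-2488252) = -6 + 2488252 = 2488246)
K(-1123) - n = -1123 - 1*2488246 = -1123 - 2488246 = -2489369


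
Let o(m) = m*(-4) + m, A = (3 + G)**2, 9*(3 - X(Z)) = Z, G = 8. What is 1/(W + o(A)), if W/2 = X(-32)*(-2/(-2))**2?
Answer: -9/3149 ≈ -0.0028581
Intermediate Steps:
X(Z) = 3 - Z/9
A = 121 (A = (3 + 8)**2 = 11**2 = 121)
o(m) = -3*m (o(m) = -4*m + m = -3*m)
W = 118/9 (W = 2*((3 - 1/9*(-32))*(-2/(-2))**2) = 2*((3 + 32/9)*(-2*(-1/2))**2) = 2*((59/9)*1**2) = 2*((59/9)*1) = 2*(59/9) = 118/9 ≈ 13.111)
1/(W + o(A)) = 1/(118/9 - 3*121) = 1/(118/9 - 363) = 1/(-3149/9) = -9/3149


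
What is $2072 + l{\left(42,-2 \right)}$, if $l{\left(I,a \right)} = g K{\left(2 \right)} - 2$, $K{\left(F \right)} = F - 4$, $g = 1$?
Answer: $2068$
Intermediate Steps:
$K{\left(F \right)} = -4 + F$
$l{\left(I,a \right)} = -4$ ($l{\left(I,a \right)} = 1 \left(-4 + 2\right) - 2 = 1 \left(-2\right) - 2 = -2 - 2 = -4$)
$2072 + l{\left(42,-2 \right)} = 2072 - 4 = 2068$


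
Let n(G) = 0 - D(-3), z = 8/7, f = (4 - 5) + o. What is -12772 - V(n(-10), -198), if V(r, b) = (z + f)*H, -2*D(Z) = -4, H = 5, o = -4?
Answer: -89269/7 ≈ -12753.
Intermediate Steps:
f = -5 (f = (4 - 5) - 4 = -1 - 4 = -5)
D(Z) = 2 (D(Z) = -½*(-4) = 2)
z = 8/7 (z = 8*(⅐) = 8/7 ≈ 1.1429)
n(G) = -2 (n(G) = 0 - 1*2 = 0 - 2 = -2)
V(r, b) = -135/7 (V(r, b) = (8/7 - 5)*5 = -27/7*5 = -135/7)
-12772 - V(n(-10), -198) = -12772 - 1*(-135/7) = -12772 + 135/7 = -89269/7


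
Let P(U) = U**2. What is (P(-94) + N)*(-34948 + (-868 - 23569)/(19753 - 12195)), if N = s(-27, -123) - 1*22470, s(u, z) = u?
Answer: 3608709172281/7558 ≈ 4.7747e+8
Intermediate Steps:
N = -22497 (N = -27 - 1*22470 = -27 - 22470 = -22497)
(P(-94) + N)*(-34948 + (-868 - 23569)/(19753 - 12195)) = ((-94)**2 - 22497)*(-34948 + (-868 - 23569)/(19753 - 12195)) = (8836 - 22497)*(-34948 - 24437/7558) = -13661*(-34948 - 24437*1/7558) = -13661*(-34948 - 24437/7558) = -13661*(-264161421/7558) = 3608709172281/7558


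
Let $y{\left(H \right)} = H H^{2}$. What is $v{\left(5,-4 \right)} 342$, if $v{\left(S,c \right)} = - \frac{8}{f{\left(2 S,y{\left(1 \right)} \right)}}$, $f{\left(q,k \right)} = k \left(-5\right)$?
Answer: $\frac{2736}{5} \approx 547.2$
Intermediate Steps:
$y{\left(H \right)} = H^{3}$
$f{\left(q,k \right)} = - 5 k$
$v{\left(S,c \right)} = \frac{8}{5}$ ($v{\left(S,c \right)} = - \frac{8}{\left(-5\right) 1^{3}} = - \frac{8}{\left(-5\right) 1} = - \frac{8}{-5} = \left(-8\right) \left(- \frac{1}{5}\right) = \frac{8}{5}$)
$v{\left(5,-4 \right)} 342 = \frac{8}{5} \cdot 342 = \frac{2736}{5}$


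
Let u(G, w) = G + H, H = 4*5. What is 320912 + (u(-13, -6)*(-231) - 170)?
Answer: 319125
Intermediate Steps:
H = 20
u(G, w) = 20 + G (u(G, w) = G + 20 = 20 + G)
320912 + (u(-13, -6)*(-231) - 170) = 320912 + ((20 - 13)*(-231) - 170) = 320912 + (7*(-231) - 170) = 320912 + (-1617 - 170) = 320912 - 1787 = 319125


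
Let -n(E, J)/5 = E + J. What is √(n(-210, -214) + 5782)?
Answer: 3*√878 ≈ 88.893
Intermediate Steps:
n(E, J) = -5*E - 5*J (n(E, J) = -5*(E + J) = -5*E - 5*J)
√(n(-210, -214) + 5782) = √((-5*(-210) - 5*(-214)) + 5782) = √((1050 + 1070) + 5782) = √(2120 + 5782) = √7902 = 3*√878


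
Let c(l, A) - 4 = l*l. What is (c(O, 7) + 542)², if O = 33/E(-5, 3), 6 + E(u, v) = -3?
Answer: 25351225/81 ≈ 3.1298e+5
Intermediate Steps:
E(u, v) = -9 (E(u, v) = -6 - 3 = -9)
O = -11/3 (O = 33/(-9) = 33*(-⅑) = -11/3 ≈ -3.6667)
c(l, A) = 4 + l² (c(l, A) = 4 + l*l = 4 + l²)
(c(O, 7) + 542)² = ((4 + (-11/3)²) + 542)² = ((4 + 121/9) + 542)² = (157/9 + 542)² = (5035/9)² = 25351225/81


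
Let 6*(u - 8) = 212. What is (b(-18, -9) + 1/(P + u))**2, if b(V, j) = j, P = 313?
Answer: 92505924/1142761 ≈ 80.949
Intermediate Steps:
u = 130/3 (u = 8 + (1/6)*212 = 8 + 106/3 = 130/3 ≈ 43.333)
(b(-18, -9) + 1/(P + u))**2 = (-9 + 1/(313 + 130/3))**2 = (-9 + 1/(1069/3))**2 = (-9 + 3/1069)**2 = (-9618/1069)**2 = 92505924/1142761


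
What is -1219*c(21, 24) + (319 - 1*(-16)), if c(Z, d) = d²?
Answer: -701809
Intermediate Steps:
-1219*c(21, 24) + (319 - 1*(-16)) = -1219*24² + (319 - 1*(-16)) = -1219*576 + (319 + 16) = -702144 + 335 = -701809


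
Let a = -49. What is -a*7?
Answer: 343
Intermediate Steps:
-a*7 = -1*(-49)*7 = 49*7 = 343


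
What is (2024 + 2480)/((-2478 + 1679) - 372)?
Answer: -4504/1171 ≈ -3.8463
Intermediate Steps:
(2024 + 2480)/((-2478 + 1679) - 372) = 4504/(-799 - 372) = 4504/(-1171) = 4504*(-1/1171) = -4504/1171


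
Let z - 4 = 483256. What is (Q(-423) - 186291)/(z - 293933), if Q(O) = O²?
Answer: -2454/63109 ≈ -0.038885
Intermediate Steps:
z = 483260 (z = 4 + 483256 = 483260)
(Q(-423) - 186291)/(z - 293933) = ((-423)² - 186291)/(483260 - 293933) = (178929 - 186291)/189327 = -7362*1/189327 = -2454/63109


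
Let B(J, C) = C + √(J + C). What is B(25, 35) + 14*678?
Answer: 9527 + 2*√15 ≈ 9534.8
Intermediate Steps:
B(J, C) = C + √(C + J)
B(25, 35) + 14*678 = (35 + √(35 + 25)) + 14*678 = (35 + √60) + 9492 = (35 + 2*√15) + 9492 = 9527 + 2*√15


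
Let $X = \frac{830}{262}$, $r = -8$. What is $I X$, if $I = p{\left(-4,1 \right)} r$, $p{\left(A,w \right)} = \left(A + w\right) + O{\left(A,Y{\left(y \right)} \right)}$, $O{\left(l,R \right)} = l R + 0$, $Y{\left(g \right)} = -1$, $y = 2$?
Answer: $- \frac{3320}{131} \approx -25.344$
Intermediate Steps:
$O{\left(l,R \right)} = R l$ ($O{\left(l,R \right)} = R l + 0 = R l$)
$p{\left(A,w \right)} = w$ ($p{\left(A,w \right)} = \left(A + w\right) - A = w$)
$X = \frac{415}{131}$ ($X = 830 \cdot \frac{1}{262} = \frac{415}{131} \approx 3.1679$)
$I = -8$ ($I = 1 \left(-8\right) = -8$)
$I X = \left(-8\right) \frac{415}{131} = - \frac{3320}{131}$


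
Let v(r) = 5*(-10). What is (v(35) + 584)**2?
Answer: 285156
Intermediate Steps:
v(r) = -50
(v(35) + 584)**2 = (-50 + 584)**2 = 534**2 = 285156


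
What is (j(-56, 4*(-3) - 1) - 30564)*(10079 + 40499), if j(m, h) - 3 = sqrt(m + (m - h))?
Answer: -1545714258 + 151734*I*sqrt(11) ≈ -1.5457e+9 + 5.0324e+5*I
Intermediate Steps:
j(m, h) = 3 + sqrt(-h + 2*m) (j(m, h) = 3 + sqrt(m + (m - h)) = 3 + sqrt(-h + 2*m))
(j(-56, 4*(-3) - 1) - 30564)*(10079 + 40499) = ((3 + sqrt(-(4*(-3) - 1) + 2*(-56))) - 30564)*(10079 + 40499) = ((3 + sqrt(-(-12 - 1) - 112)) - 30564)*50578 = ((3 + sqrt(-1*(-13) - 112)) - 30564)*50578 = ((3 + sqrt(13 - 112)) - 30564)*50578 = ((3 + sqrt(-99)) - 30564)*50578 = ((3 + 3*I*sqrt(11)) - 30564)*50578 = (-30561 + 3*I*sqrt(11))*50578 = -1545714258 + 151734*I*sqrt(11)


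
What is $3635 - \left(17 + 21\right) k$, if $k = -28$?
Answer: $4699$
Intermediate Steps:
$3635 - \left(17 + 21\right) k = 3635 - \left(17 + 21\right) \left(-28\right) = 3635 - 38 \left(-28\right) = 3635 - -1064 = 3635 + 1064 = 4699$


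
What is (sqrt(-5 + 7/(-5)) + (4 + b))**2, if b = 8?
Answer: 688/5 + 96*I*sqrt(10)/5 ≈ 137.6 + 60.716*I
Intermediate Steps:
(sqrt(-5 + 7/(-5)) + (4 + b))**2 = (sqrt(-5 + 7/(-5)) + (4 + 8))**2 = (sqrt(-5 + 7*(-1/5)) + 12)**2 = (sqrt(-5 - 7/5) + 12)**2 = (sqrt(-32/5) + 12)**2 = (4*I*sqrt(10)/5 + 12)**2 = (12 + 4*I*sqrt(10)/5)**2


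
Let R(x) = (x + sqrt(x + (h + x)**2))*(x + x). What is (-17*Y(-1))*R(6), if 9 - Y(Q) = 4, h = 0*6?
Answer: -6120 - 1020*sqrt(42) ≈ -12730.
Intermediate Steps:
h = 0
Y(Q) = 5 (Y(Q) = 9 - 1*4 = 9 - 4 = 5)
R(x) = 2*x*(x + sqrt(x + x**2)) (R(x) = (x + sqrt(x + (0 + x)**2))*(x + x) = (x + sqrt(x + x**2))*(2*x) = 2*x*(x + sqrt(x + x**2)))
(-17*Y(-1))*R(6) = (-17*5)*(2*6*(6 + sqrt(6*(1 + 6)))) = -170*6*(6 + sqrt(6*7)) = -170*6*(6 + sqrt(42)) = -85*(72 + 12*sqrt(42)) = -6120 - 1020*sqrt(42)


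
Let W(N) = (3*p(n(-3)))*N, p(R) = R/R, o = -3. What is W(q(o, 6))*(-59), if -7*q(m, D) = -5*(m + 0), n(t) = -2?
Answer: 2655/7 ≈ 379.29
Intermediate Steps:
q(m, D) = 5*m/7 (q(m, D) = -(-5)*(m + 0)/7 = -(-5)*m/7 = 5*m/7)
p(R) = 1
W(N) = 3*N (W(N) = (3*1)*N = 3*N)
W(q(o, 6))*(-59) = (3*((5/7)*(-3)))*(-59) = (3*(-15/7))*(-59) = -45/7*(-59) = 2655/7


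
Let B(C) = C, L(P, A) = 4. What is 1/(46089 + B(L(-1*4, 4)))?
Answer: 1/46093 ≈ 2.1695e-5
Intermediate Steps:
1/(46089 + B(L(-1*4, 4))) = 1/(46089 + 4) = 1/46093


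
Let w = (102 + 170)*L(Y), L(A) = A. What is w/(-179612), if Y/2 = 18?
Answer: -2448/44903 ≈ -0.054518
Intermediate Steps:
Y = 36 (Y = 2*18 = 36)
w = 9792 (w = (102 + 170)*36 = 272*36 = 9792)
w/(-179612) = 9792/(-179612) = 9792*(-1/179612) = -2448/44903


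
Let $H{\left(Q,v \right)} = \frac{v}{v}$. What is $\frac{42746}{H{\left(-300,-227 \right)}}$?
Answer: $42746$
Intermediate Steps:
$H{\left(Q,v \right)} = 1$
$\frac{42746}{H{\left(-300,-227 \right)}} = \frac{42746}{1} = 42746 \cdot 1 = 42746$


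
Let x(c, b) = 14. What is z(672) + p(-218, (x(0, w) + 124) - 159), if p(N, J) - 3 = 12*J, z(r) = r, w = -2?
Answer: 423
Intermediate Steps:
p(N, J) = 3 + 12*J
z(672) + p(-218, (x(0, w) + 124) - 159) = 672 + (3 + 12*((14 + 124) - 159)) = 672 + (3 + 12*(138 - 159)) = 672 + (3 + 12*(-21)) = 672 + (3 - 252) = 672 - 249 = 423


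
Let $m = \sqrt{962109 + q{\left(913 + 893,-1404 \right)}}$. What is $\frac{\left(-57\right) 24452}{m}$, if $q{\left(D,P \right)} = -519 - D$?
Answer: $- \frac{116147 \sqrt{239946}}{39991} \approx -1422.7$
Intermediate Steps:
$m = 2 \sqrt{239946}$ ($m = \sqrt{962109 - 2325} = \sqrt{959784} = 2 \sqrt{239946} \approx 979.69$)
$\frac{\left(-57\right) 24452}{m} = \frac{\left(-57\right) 24452}{2 \sqrt{239946}} = - 1393764 \frac{\sqrt{239946}}{479892} = - \frac{116147 \sqrt{239946}}{39991}$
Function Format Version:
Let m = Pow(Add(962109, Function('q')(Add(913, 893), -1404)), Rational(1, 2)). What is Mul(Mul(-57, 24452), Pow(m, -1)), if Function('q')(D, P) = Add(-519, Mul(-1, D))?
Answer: Mul(Rational(-116147, 39991), Pow(239946, Rational(1, 2))) ≈ -1422.7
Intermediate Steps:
m = Mul(2, Pow(239946, Rational(1, 2))) (m = Pow(Add(962109, Add(-519, Mul(-1, Add(913, 893)))), Rational(1, 2)) = Pow(Add(962109, Add(-519, Mul(-1, 1806))), Rational(1, 2)) = Pow(Add(962109, Add(-519, -1806)), Rational(1, 2)) = Pow(Add(962109, -2325), Rational(1, 2)) = Pow(959784, Rational(1, 2)) = Mul(2, Pow(239946, Rational(1, 2))) ≈ 979.69)
Mul(Mul(-57, 24452), Pow(m, -1)) = Mul(Mul(-57, 24452), Pow(Mul(2, Pow(239946, Rational(1, 2))), -1)) = Mul(-1393764, Mul(Rational(1, 479892), Pow(239946, Rational(1, 2)))) = Mul(Rational(-116147, 39991), Pow(239946, Rational(1, 2)))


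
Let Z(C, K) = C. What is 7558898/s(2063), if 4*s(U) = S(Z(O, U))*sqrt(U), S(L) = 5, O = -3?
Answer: 30235592*sqrt(2063)/10315 ≈ 1.3314e+5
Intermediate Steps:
s(U) = 5*sqrt(U)/4 (s(U) = (5*sqrt(U))/4 = 5*sqrt(U)/4)
7558898/s(2063) = 7558898/((5*sqrt(2063)/4)) = 7558898*(4*sqrt(2063)/10315) = 30235592*sqrt(2063)/10315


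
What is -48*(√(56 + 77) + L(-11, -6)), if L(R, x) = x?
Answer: 288 - 48*√133 ≈ -265.56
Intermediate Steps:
-48*(√(56 + 77) + L(-11, -6)) = -48*(√(56 + 77) - 6) = -48*(√133 - 6) = -48*(-6 + √133) = 288 - 48*√133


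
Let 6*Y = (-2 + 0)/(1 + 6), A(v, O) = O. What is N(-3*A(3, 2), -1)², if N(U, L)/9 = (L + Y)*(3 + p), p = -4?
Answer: 4356/49 ≈ 88.898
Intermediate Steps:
Y = -1/21 (Y = ((-2 + 0)/(1 + 6))/6 = (-2/7)/6 = (-2*⅐)/6 = (⅙)*(-2/7) = -1/21 ≈ -0.047619)
N(U, L) = 3/7 - 9*L (N(U, L) = 9*((L - 1/21)*(3 - 4)) = 9*((-1/21 + L)*(-1)) = 9*(1/21 - L) = 3/7 - 9*L)
N(-3*A(3, 2), -1)² = (3/7 - 9*(-1))² = (3/7 + 9)² = (66/7)² = 4356/49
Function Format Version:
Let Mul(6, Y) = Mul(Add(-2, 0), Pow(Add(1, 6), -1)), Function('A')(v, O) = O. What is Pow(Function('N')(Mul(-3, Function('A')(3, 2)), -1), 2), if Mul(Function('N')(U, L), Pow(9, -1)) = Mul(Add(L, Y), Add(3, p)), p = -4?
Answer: Rational(4356, 49) ≈ 88.898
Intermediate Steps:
Y = Rational(-1, 21) (Y = Mul(Rational(1, 6), Mul(Add(-2, 0), Pow(Add(1, 6), -1))) = Mul(Rational(1, 6), Mul(-2, Pow(7, -1))) = Mul(Rational(1, 6), Mul(-2, Rational(1, 7))) = Mul(Rational(1, 6), Rational(-2, 7)) = Rational(-1, 21) ≈ -0.047619)
Function('N')(U, L) = Add(Rational(3, 7), Mul(-9, L)) (Function('N')(U, L) = Mul(9, Mul(Add(L, Rational(-1, 21)), Add(3, -4))) = Mul(9, Mul(Add(Rational(-1, 21), L), -1)) = Mul(9, Add(Rational(1, 21), Mul(-1, L))) = Add(Rational(3, 7), Mul(-9, L)))
Pow(Function('N')(Mul(-3, Function('A')(3, 2)), -1), 2) = Pow(Add(Rational(3, 7), Mul(-9, -1)), 2) = Pow(Add(Rational(3, 7), 9), 2) = Pow(Rational(66, 7), 2) = Rational(4356, 49)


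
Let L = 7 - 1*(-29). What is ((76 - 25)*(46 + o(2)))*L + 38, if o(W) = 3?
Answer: 90002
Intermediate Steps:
L = 36 (L = 7 + 29 = 36)
((76 - 25)*(46 + o(2)))*L + 38 = ((76 - 25)*(46 + 3))*36 + 38 = (51*49)*36 + 38 = 2499*36 + 38 = 89964 + 38 = 90002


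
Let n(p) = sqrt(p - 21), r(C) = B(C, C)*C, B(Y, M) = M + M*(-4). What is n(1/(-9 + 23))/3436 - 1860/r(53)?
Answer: 620/2809 + I*sqrt(4102)/48104 ≈ 0.22072 + 0.0013314*I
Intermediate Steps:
B(Y, M) = -3*M (B(Y, M) = M - 4*M = -3*M)
r(C) = -3*C**2 (r(C) = (-3*C)*C = -3*C**2)
n(p) = sqrt(-21 + p)
n(1/(-9 + 23))/3436 - 1860/r(53) = sqrt(-21 + 1/(-9 + 23))/3436 - 1860/((-3*53**2)) = sqrt(-21 + 1/14)*(1/3436) - 1860/((-3*2809)) = sqrt(-21 + 1/14)*(1/3436) - 1860/(-8427) = sqrt(-293/14)*(1/3436) - 1860*(-1/8427) = (I*sqrt(4102)/14)*(1/3436) + 620/2809 = I*sqrt(4102)/48104 + 620/2809 = 620/2809 + I*sqrt(4102)/48104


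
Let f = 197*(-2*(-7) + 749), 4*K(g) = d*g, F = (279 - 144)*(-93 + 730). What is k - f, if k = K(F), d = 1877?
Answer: 160811371/4 ≈ 4.0203e+7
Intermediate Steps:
F = 85995 (F = 135*637 = 85995)
K(g) = 1877*g/4 (K(g) = (1877*g)/4 = 1877*g/4)
k = 161412615/4 (k = (1877/4)*85995 = 161412615/4 ≈ 4.0353e+7)
f = 150311 (f = 197*(14 + 749) = 197*763 = 150311)
k - f = 161412615/4 - 1*150311 = 161412615/4 - 150311 = 160811371/4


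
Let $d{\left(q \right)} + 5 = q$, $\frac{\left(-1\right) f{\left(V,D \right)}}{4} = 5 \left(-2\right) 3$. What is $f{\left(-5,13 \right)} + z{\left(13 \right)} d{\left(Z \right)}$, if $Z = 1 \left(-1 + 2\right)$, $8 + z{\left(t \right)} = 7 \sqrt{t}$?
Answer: $152 - 28 \sqrt{13} \approx 51.045$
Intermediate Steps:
$z{\left(t \right)} = -8 + 7 \sqrt{t}$
$f{\left(V,D \right)} = 120$ ($f{\left(V,D \right)} = - 4 \cdot 5 \left(-2\right) 3 = - 4 \left(\left(-10\right) 3\right) = \left(-4\right) \left(-30\right) = 120$)
$Z = 1$ ($Z = 1 \cdot 1 = 1$)
$d{\left(q \right)} = -5 + q$
$f{\left(-5,13 \right)} + z{\left(13 \right)} d{\left(Z \right)} = 120 + \left(-8 + 7 \sqrt{13}\right) \left(-5 + 1\right) = 120 + \left(-8 + 7 \sqrt{13}\right) \left(-4\right) = 120 + \left(32 - 28 \sqrt{13}\right) = 152 - 28 \sqrt{13}$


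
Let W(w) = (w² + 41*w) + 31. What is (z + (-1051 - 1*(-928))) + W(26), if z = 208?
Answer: 1858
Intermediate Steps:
W(w) = 31 + w² + 41*w
(z + (-1051 - 1*(-928))) + W(26) = (208 + (-1051 - 1*(-928))) + (31 + 26² + 41*26) = (208 + (-1051 + 928)) + (31 + 676 + 1066) = (208 - 123) + 1773 = 85 + 1773 = 1858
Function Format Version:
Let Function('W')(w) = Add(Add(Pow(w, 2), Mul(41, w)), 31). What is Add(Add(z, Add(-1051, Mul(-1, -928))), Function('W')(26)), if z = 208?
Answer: 1858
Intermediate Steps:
Function('W')(w) = Add(31, Pow(w, 2), Mul(41, w))
Add(Add(z, Add(-1051, Mul(-1, -928))), Function('W')(26)) = Add(Add(208, Add(-1051, Mul(-1, -928))), Add(31, Pow(26, 2), Mul(41, 26))) = Add(Add(208, Add(-1051, 928)), Add(31, 676, 1066)) = Add(Add(208, -123), 1773) = Add(85, 1773) = 1858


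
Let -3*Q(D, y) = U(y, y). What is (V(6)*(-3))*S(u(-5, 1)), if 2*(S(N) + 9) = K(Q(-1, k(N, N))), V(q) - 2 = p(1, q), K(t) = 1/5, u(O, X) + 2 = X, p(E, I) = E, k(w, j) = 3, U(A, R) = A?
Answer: 801/10 ≈ 80.100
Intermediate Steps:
Q(D, y) = -y/3
u(O, X) = -2 + X
K(t) = ⅕ (K(t) = 1*(⅕) = ⅕)
V(q) = 3 (V(q) = 2 + 1 = 3)
S(N) = -89/10 (S(N) = -9 + (½)*(⅕) = -9 + ⅒ = -89/10)
(V(6)*(-3))*S(u(-5, 1)) = (3*(-3))*(-89/10) = -9*(-89/10) = 801/10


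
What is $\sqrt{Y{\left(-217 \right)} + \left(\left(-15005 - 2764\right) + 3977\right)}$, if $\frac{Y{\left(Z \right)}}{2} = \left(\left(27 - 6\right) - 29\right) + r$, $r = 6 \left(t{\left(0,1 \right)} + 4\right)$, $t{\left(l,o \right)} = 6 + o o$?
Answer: $2 i \sqrt{3419} \approx 116.94 i$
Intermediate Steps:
$t{\left(l,o \right)} = 6 + o^{2}$
$r = 66$ ($r = 6 \left(\left(6 + 1^{2}\right) + 4\right) = 6 \left(\left(6 + 1\right) + 4\right) = 6 \left(7 + 4\right) = 6 \cdot 11 = 66$)
$Y{\left(Z \right)} = 116$ ($Y{\left(Z \right)} = 2 \left(\left(\left(27 - 6\right) - 29\right) + 66\right) = 2 \left(\left(21 - 29\right) + 66\right) = 2 \left(-8 + 66\right) = 2 \cdot 58 = 116$)
$\sqrt{Y{\left(-217 \right)} + \left(\left(-15005 - 2764\right) + 3977\right)} = \sqrt{116 + \left(\left(-15005 - 2764\right) + 3977\right)} = \sqrt{116 + \left(-17769 + 3977\right)} = \sqrt{116 - 13792} = \sqrt{-13676} = 2 i \sqrt{3419}$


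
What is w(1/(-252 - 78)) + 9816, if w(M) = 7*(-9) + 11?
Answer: 9764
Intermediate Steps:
w(M) = -52 (w(M) = -63 + 11 = -52)
w(1/(-252 - 78)) + 9816 = -52 + 9816 = 9764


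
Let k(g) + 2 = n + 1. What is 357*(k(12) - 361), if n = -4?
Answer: -130662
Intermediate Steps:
k(g) = -5 (k(g) = -2 + (-4 + 1) = -2 - 3 = -5)
357*(k(12) - 361) = 357*(-5 - 361) = 357*(-366) = -130662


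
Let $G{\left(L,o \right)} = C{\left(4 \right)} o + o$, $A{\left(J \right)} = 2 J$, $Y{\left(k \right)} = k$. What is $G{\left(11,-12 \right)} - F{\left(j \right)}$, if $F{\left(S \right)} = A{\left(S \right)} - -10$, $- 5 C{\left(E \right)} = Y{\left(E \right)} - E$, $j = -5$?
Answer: $-12$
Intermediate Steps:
$C{\left(E \right)} = 0$ ($C{\left(E \right)} = - \frac{E - E}{5} = \left(- \frac{1}{5}\right) 0 = 0$)
$F{\left(S \right)} = 10 + 2 S$ ($F{\left(S \right)} = 2 S - -10 = 2 S + 10 = 10 + 2 S$)
$G{\left(L,o \right)} = o$ ($G{\left(L,o \right)} = 0 o + o = 0 + o = o$)
$G{\left(11,-12 \right)} - F{\left(j \right)} = -12 - \left(10 + 2 \left(-5\right)\right) = -12 - \left(10 - 10\right) = -12 - 0 = -12 + 0 = -12$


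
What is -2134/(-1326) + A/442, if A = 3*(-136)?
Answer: 35/51 ≈ 0.68627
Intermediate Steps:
A = -408
-2134/(-1326) + A/442 = -2134/(-1326) - 408/442 = -2134*(-1/1326) - 408*1/442 = 1067/663 - 12/13 = 35/51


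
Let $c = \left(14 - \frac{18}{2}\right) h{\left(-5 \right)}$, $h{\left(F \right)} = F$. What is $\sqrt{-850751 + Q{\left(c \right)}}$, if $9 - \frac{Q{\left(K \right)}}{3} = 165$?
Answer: $i \sqrt{851219} \approx 922.62 i$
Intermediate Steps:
$c = -25$ ($c = \left(14 - \frac{18}{2}\right) \left(-5\right) = \left(14 - 9\right) \left(-5\right) = 5 \left(-5\right) = -25$)
$Q{\left(K \right)} = -468$ ($Q{\left(K \right)} = 27 - 495 = -468$)
$\sqrt{-850751 + Q{\left(c \right)}} = \sqrt{-850751 - 468} = \sqrt{-851219} = i \sqrt{851219}$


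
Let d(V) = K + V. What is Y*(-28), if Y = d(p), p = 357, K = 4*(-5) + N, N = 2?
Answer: -9492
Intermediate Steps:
K = -18 (K = 4*(-5) + 2 = -20 + 2 = -18)
d(V) = -18 + V
Y = 339 (Y = -18 + 357 = 339)
Y*(-28) = 339*(-28) = -9492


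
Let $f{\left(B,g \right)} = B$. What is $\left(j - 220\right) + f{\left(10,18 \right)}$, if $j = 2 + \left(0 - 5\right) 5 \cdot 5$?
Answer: $-333$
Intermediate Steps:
$j = -123$ ($j = 2 + \left(-5\right) 5 \cdot 5 = 2 - 125 = -123$)
$\left(j - 220\right) + f{\left(10,18 \right)} = \left(-123 - 220\right) + 10 = -343 + 10 = -333$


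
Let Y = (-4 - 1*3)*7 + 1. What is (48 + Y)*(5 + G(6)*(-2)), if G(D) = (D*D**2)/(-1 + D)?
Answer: 0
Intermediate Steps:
Y = -48 (Y = (-4 - 3)*7 + 1 = -7*7 + 1 = -49 + 1 = -48)
G(D) = D**3/(-1 + D)
(48 + Y)*(5 + G(6)*(-2)) = (48 - 48)*(5 + (6**3/(-1 + 6))*(-2)) = 0*(5 + (216/5)*(-2)) = 0*(5 - 432/5) = 0*(-407/5) = 0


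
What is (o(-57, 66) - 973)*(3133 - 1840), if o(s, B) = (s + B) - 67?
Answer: -1333083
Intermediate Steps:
o(s, B) = -67 + B + s (o(s, B) = (B + s) - 67 = -67 + B + s)
(o(-57, 66) - 973)*(3133 - 1840) = ((-67 + 66 - 57) - 973)*(3133 - 1840) = (-58 - 973)*1293 = -1031*1293 = -1333083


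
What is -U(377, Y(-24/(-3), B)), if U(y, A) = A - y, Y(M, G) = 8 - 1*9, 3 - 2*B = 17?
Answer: 378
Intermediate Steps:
B = -7 (B = 3/2 - ½*17 = 3/2 - 17/2 = -7)
Y(M, G) = -1 (Y(M, G) = 8 - 9 = -1)
-U(377, Y(-24/(-3), B)) = -(-1 - 1*377) = -(-1 - 377) = -1*(-378) = 378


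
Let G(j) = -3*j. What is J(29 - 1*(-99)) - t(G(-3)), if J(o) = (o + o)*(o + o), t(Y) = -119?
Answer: 65655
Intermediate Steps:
J(o) = 4*o² (J(o) = (2*o)*(2*o) = 4*o²)
J(29 - 1*(-99)) - t(G(-3)) = 4*(29 - 1*(-99))² - 1*(-119) = 4*(29 + 99)² + 119 = 4*128² + 119 = 4*16384 + 119 = 65536 + 119 = 65655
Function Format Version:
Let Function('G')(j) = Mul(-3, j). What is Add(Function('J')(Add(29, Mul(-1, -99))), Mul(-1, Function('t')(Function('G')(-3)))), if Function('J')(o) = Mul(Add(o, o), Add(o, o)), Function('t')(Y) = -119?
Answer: 65655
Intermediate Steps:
Function('J')(o) = Mul(4, Pow(o, 2)) (Function('J')(o) = Mul(Mul(2, o), Mul(2, o)) = Mul(4, Pow(o, 2)))
Add(Function('J')(Add(29, Mul(-1, -99))), Mul(-1, Function('t')(Function('G')(-3)))) = Add(Mul(4, Pow(Add(29, Mul(-1, -99)), 2)), Mul(-1, -119)) = Add(Mul(4, Pow(Add(29, 99), 2)), 119) = Add(Mul(4, Pow(128, 2)), 119) = Add(Mul(4, 16384), 119) = Add(65536, 119) = 65655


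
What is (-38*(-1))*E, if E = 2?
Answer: 76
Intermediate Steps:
(-38*(-1))*E = -38*(-1)*2 = 38*2 = 76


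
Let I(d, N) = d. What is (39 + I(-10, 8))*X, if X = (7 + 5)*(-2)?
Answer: -696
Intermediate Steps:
X = -24 (X = 12*(-2) = -24)
(39 + I(-10, 8))*X = (39 - 10)*(-24) = 29*(-24) = -696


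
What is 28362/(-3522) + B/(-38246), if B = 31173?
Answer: -199087393/22450402 ≈ -8.8679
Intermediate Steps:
28362/(-3522) + B/(-38246) = 28362/(-3522) + 31173/(-38246) = 28362*(-1/3522) + 31173*(-1/38246) = -4727/587 - 31173/38246 = -199087393/22450402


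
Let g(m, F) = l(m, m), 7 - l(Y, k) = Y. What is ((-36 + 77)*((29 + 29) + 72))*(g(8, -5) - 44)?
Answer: -239850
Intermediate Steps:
l(Y, k) = 7 - Y
g(m, F) = 7 - m
((-36 + 77)*((29 + 29) + 72))*(g(8, -5) - 44) = ((-36 + 77)*((29 + 29) + 72))*((7 - 1*8) - 44) = (41*(58 + 72))*((7 - 8) - 44) = (41*130)*(-1 - 44) = 5330*(-45) = -239850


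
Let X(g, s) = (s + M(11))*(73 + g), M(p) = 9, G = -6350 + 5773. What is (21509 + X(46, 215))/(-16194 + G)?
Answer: -48165/16771 ≈ -2.8719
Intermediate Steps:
G = -577
X(g, s) = (9 + s)*(73 + g) (X(g, s) = (s + 9)*(73 + g) = (9 + s)*(73 + g))
(21509 + X(46, 215))/(-16194 + G) = (21509 + (657 + 9*46 + 73*215 + 46*215))/(-16194 - 577) = (21509 + (657 + 414 + 15695 + 9890))/(-16771) = (21509 + 26656)*(-1/16771) = 48165*(-1/16771) = -48165/16771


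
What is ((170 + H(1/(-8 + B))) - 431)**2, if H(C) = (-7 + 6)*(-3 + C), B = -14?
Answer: 32205625/484 ≈ 66541.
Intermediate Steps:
H(C) = 3 - C (H(C) = -(-3 + C) = 3 - C)
((170 + H(1/(-8 + B))) - 431)**2 = ((170 + (3 - 1/(-8 - 14))) - 431)**2 = ((170 + (3 - 1/(-22))) - 431)**2 = ((170 + (3 - 1*(-1/22))) - 431)**2 = ((170 + (3 + 1/22)) - 431)**2 = ((170 + 67/22) - 431)**2 = (3807/22 - 431)**2 = (-5675/22)**2 = 32205625/484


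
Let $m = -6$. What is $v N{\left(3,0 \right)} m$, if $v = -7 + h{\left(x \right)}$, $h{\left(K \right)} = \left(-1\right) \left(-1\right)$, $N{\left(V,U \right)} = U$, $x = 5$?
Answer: $0$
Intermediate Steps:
$h{\left(K \right)} = 1$
$v = -6$ ($v = -7 + 1 = -6$)
$v N{\left(3,0 \right)} m = \left(-6\right) 0 \left(-6\right) = 0 \left(-6\right) = 0$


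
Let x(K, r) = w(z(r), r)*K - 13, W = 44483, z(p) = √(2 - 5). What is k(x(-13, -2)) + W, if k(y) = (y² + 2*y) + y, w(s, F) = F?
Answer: 44691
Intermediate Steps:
z(p) = I*√3 (z(p) = √(-3) = I*√3)
x(K, r) = -13 + K*r (x(K, r) = r*K - 13 = K*r - 13 = -13 + K*r)
k(y) = y² + 3*y
k(x(-13, -2)) + W = (-13 - 13*(-2))*(3 + (-13 - 13*(-2))) + 44483 = (-13 + 26)*(3 + (-13 + 26)) + 44483 = 13*(3 + 13) + 44483 = 13*16 + 44483 = 208 + 44483 = 44691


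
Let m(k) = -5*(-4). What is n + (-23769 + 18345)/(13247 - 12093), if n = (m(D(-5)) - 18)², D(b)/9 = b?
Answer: -404/577 ≈ -0.70017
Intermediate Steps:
D(b) = 9*b
m(k) = 20
n = 4 (n = (20 - 18)² = 2² = 4)
n + (-23769 + 18345)/(13247 - 12093) = 4 + (-23769 + 18345)/(13247 - 12093) = 4 - 5424/1154 = 4 - 5424*1/1154 = 4 - 2712/577 = -404/577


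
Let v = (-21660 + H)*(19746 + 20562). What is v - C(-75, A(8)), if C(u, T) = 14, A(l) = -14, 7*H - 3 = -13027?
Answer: -6636470450/7 ≈ -9.4807e+8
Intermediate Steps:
H = -13024/7 (H = 3/7 + (⅐)*(-13027) = 3/7 - 1861 = -13024/7 ≈ -1860.6)
v = -6636470352/7 (v = (-21660 - 13024/7)*(19746 + 20562) = -164644/7*40308 = -6636470352/7 ≈ -9.4807e+8)
v - C(-75, A(8)) = -6636470352/7 - 1*14 = -6636470352/7 - 14 = -6636470450/7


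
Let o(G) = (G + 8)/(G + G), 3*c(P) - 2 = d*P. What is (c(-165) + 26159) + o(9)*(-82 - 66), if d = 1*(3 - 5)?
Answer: 235169/9 ≈ 26130.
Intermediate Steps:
d = -2 (d = 1*(-2) = -2)
c(P) = ⅔ - 2*P/3 (c(P) = ⅔ + (-2*P)/3 = ⅔ - 2*P/3)
o(G) = (8 + G)/(2*G) (o(G) = (8 + G)/((2*G)) = (8 + G)*(1/(2*G)) = (8 + G)/(2*G))
(c(-165) + 26159) + o(9)*(-82 - 66) = ((⅔ - ⅔*(-165)) + 26159) + ((½)*(8 + 9)/9)*(-82 - 66) = ((⅔ + 110) + 26159) + ((½)*(⅑)*17)*(-148) = (332/3 + 26159) + (17/18)*(-148) = 78809/3 - 1258/9 = 235169/9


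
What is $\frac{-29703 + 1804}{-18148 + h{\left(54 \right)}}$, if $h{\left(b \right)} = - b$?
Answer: $\frac{27899}{18202} \approx 1.5327$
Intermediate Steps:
$\frac{-29703 + 1804}{-18148 + h{\left(54 \right)}} = \frac{-29703 + 1804}{-18148 - 54} = - \frac{27899}{-18148 - 54} = - \frac{27899}{-18202} = \left(-27899\right) \left(- \frac{1}{18202}\right) = \frac{27899}{18202}$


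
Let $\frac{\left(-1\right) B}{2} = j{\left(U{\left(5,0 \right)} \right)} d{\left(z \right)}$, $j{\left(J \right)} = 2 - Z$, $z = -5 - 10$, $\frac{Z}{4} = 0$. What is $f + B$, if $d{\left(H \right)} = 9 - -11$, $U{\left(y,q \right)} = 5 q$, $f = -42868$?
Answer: $-42948$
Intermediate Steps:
$Z = 0$ ($Z = 4 \cdot 0 = 0$)
$z = -15$ ($z = -5 - 10 = -15$)
$j{\left(J \right)} = 2$ ($j{\left(J \right)} = 2 - 0 = 2 + 0 = 2$)
$d{\left(H \right)} = 20$ ($d{\left(H \right)} = 9 + 11 = 20$)
$B = -80$ ($B = - 2 \cdot 2 \cdot 20 = \left(-2\right) 40 = -80$)
$f + B = -42868 - 80 = -42948$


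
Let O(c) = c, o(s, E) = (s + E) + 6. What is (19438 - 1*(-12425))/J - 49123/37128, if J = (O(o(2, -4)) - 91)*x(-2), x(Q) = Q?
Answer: 195743677/1076712 ≈ 181.80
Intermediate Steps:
o(s, E) = 6 + E + s (o(s, E) = (E + s) + 6 = 6 + E + s)
J = 174 (J = ((6 - 4 + 2) - 91)*(-2) = (4 - 91)*(-2) = -87*(-2) = 174)
(19438 - 1*(-12425))/J - 49123/37128 = (19438 - 1*(-12425))/174 - 49123/37128 = (19438 + 12425)*(1/174) - 49123*1/37128 = 31863*(1/174) - 49123/37128 = 10621/58 - 49123/37128 = 195743677/1076712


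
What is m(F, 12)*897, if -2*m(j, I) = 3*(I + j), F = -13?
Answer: 2691/2 ≈ 1345.5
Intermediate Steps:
m(j, I) = -3*I/2 - 3*j/2 (m(j, I) = -3*(I + j)/2 = -(3*I + 3*j)/2 = -3*I/2 - 3*j/2)
m(F, 12)*897 = (-3/2*12 - 3/2*(-13))*897 = (-18 + 39/2)*897 = (3/2)*897 = 2691/2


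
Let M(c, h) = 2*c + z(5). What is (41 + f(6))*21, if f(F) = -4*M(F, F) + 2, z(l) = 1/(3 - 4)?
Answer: -21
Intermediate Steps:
z(l) = -1 (z(l) = 1/(-1) = -1)
M(c, h) = -1 + 2*c (M(c, h) = 2*c - 1 = -1 + 2*c)
f(F) = 6 - 8*F (f(F) = -4*(-1 + 2*F) + 2 = (4 - 8*F) + 2 = 6 - 8*F)
(41 + f(6))*21 = (41 + (6 - 8*6))*21 = (41 + (6 - 48))*21 = (41 - 42)*21 = -1*21 = -21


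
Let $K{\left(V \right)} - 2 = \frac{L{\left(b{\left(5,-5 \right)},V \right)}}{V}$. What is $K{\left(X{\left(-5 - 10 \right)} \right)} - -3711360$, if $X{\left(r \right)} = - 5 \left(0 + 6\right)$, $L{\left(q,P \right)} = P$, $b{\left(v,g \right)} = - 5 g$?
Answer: $3711363$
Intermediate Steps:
$X{\left(r \right)} = -30$ ($X{\left(r \right)} = \left(-5\right) 6 = -30$)
$K{\left(V \right)} = 3$ ($K{\left(V \right)} = 2 + \frac{V}{V} = 2 + 1 = 3$)
$K{\left(X{\left(-5 - 10 \right)} \right)} - -3711360 = 3 - -3711360 = 3 + 3711360 = 3711363$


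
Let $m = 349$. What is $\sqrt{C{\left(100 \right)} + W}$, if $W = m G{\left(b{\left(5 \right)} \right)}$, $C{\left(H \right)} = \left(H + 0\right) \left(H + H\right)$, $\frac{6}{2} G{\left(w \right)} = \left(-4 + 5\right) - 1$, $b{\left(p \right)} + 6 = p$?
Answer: $100 \sqrt{2} \approx 141.42$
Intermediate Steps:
$b{\left(p \right)} = -6 + p$
$G{\left(w \right)} = 0$ ($G{\left(w \right)} = \frac{\left(-4 + 5\right) - 1}{3} = \frac{1 - 1}{3} = \frac{1}{3} \cdot 0 = 0$)
$C{\left(H \right)} = 2 H^{2}$ ($C{\left(H \right)} = H 2 H = 2 H^{2}$)
$W = 0$ ($W = 349 \cdot 0 = 0$)
$\sqrt{C{\left(100 \right)} + W} = \sqrt{2 \cdot 100^{2} + 0} = \sqrt{2 \cdot 10000 + 0} = \sqrt{20000 + 0} = \sqrt{20000} = 100 \sqrt{2}$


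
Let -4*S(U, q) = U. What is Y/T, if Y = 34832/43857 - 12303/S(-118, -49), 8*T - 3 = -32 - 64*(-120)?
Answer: -8616722032/19797444513 ≈ -0.43524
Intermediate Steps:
S(U, q) = -U/4
T = 7651/8 (T = 3/8 + (-32 - 64*(-120))/8 = 3/8 + (-32 + 7680)/8 = 3/8 + (1/8)*7648 = 3/8 + 956 = 7651/8 ≈ 956.38)
Y = -1077090254/2587563 (Y = 34832/43857 - 12303/((-1/4*(-118))) = 34832*(1/43857) - 12303/59/2 = 34832/43857 - 12303*2/59 = 34832/43857 - 24606/59 = -1077090254/2587563 ≈ -416.26)
Y/T = -1077090254/(2587563*7651/8) = -1077090254/2587563*8/7651 = -8616722032/19797444513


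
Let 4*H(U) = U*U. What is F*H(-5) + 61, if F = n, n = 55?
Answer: 1619/4 ≈ 404.75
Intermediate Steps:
H(U) = U**2/4 (H(U) = (U*U)/4 = U**2/4)
F = 55
F*H(-5) + 61 = 55*((1/4)*(-5)**2) + 61 = 55*((1/4)*25) + 61 = 55*(25/4) + 61 = 1375/4 + 61 = 1619/4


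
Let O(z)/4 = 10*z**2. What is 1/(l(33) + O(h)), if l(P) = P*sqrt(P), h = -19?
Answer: 14440/208477663 - 33*sqrt(33)/208477663 ≈ 6.8355e-5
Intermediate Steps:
O(z) = 40*z**2 (O(z) = 4*(10*z**2) = 40*z**2)
l(P) = P**(3/2)
1/(l(33) + O(h)) = 1/(33**(3/2) + 40*(-19)**2) = 1/(33*sqrt(33) + 40*361) = 1/(33*sqrt(33) + 14440) = 1/(14440 + 33*sqrt(33))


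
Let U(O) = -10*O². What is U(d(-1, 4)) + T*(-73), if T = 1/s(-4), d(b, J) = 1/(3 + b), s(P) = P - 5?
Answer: 101/18 ≈ 5.6111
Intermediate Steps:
s(P) = -5 + P
T = -⅑ (T = 1/(-5 - 4) = 1/(-9) = -⅑ ≈ -0.11111)
U(d(-1, 4)) + T*(-73) = -10/(3 - 1)² - ⅑*(-73) = -10*(1/2)² + 73/9 = -10*(½)² + 73/9 = -10*¼ + 73/9 = -5/2 + 73/9 = 101/18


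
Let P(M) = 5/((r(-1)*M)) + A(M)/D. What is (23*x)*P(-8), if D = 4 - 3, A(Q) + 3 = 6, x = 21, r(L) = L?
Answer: 14007/8 ≈ 1750.9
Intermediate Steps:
A(Q) = 3 (A(Q) = -3 + 6 = 3)
D = 1
P(M) = 3 - 5/M (P(M) = 5/((-M)) + 3/1 = 5*(-1/M) + 3*1 = -5/M + 3 = 3 - 5/M)
(23*x)*P(-8) = (23*21)*(3 - 5/(-8)) = 483*(3 - 5*(-⅛)) = 483*(3 + 5/8) = 483*(29/8) = 14007/8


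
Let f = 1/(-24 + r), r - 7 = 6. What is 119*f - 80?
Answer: -999/11 ≈ -90.818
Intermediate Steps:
r = 13 (r = 7 + 6 = 13)
f = -1/11 (f = 1/(-24 + 13) = 1/(-11) = -1/11 ≈ -0.090909)
119*f - 80 = 119*(-1/11) - 80 = -119/11 - 80 = -999/11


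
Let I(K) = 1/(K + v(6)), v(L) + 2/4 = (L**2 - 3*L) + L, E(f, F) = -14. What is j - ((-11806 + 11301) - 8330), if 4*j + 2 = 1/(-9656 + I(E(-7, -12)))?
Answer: 6483180137/733848 ≈ 8834.5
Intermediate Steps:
v(L) = -1/2 + L**2 - 2*L (v(L) = -1/2 + ((L**2 - 3*L) + L) = -1/2 + (L**2 - 2*L) = -1/2 + L**2 - 2*L)
I(K) = 1/(47/2 + K) (I(K) = 1/(K + (-1/2 + 6**2 - 2*6)) = 1/(K + (-1/2 + 36 - 12)) = 1/(K + 47/2) = 1/(47/2 + K))
j = -366943/733848 (j = -1/2 + 1/(4*(-9656 + 2/(47 + 2*(-14)))) = -1/2 + 1/(4*(-9656 + 2/(47 - 28))) = -1/2 + 1/(4*(-9656 + 2/19)) = -1/2 + 1/(4*(-183462/19)) = -1/2 + (1/4)*(-19/183462) = -1/2 - 19/733848 = -366943/733848 ≈ -0.50003)
j - ((-11806 + 11301) - 8330) = -366943/733848 - ((-11806 + 11301) - 8330) = -366943/733848 - (-505 - 8330) = -366943/733848 - 1*(-8835) = -366943/733848 + 8835 = 6483180137/733848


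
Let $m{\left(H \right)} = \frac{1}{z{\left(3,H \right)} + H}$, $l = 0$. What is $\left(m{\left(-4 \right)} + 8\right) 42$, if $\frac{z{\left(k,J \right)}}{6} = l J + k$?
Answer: $339$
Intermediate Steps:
$z{\left(k,J \right)} = 6 k$ ($z{\left(k,J \right)} = 6 \left(0 J + k\right) = 6 \left(0 + k\right) = 6 k$)
$m{\left(H \right)} = \frac{1}{18 + H}$ ($m{\left(H \right)} = \frac{1}{6 \cdot 3 + H} = \frac{1}{18 + H}$)
$\left(m{\left(-4 \right)} + 8\right) 42 = \left(\frac{1}{18 - 4} + 8\right) 42 = \left(\frac{1}{14} + 8\right) 42 = \frac{113}{14} \cdot 42 = 339$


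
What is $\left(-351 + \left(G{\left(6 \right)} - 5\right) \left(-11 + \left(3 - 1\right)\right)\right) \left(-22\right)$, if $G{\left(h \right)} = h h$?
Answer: $13860$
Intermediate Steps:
$G{\left(h \right)} = h^{2}$
$\left(-351 + \left(G{\left(6 \right)} - 5\right) \left(-11 + \left(3 - 1\right)\right)\right) \left(-22\right) = \left(-351 + \left(6^{2} - 5\right) \left(-11 + \left(3 - 1\right)\right)\right) \left(-22\right) = \left(-351 + \left(36 - 5\right) \left(-11 + \left(3 - 1\right)\right)\right) \left(-22\right) = \left(-351 + 31 \left(-11 + 2\right)\right) \left(-22\right) = \left(-351 + 31 \left(-9\right)\right) \left(-22\right) = \left(-351 - 279\right) \left(-22\right) = \left(-630\right) \left(-22\right) = 13860$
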